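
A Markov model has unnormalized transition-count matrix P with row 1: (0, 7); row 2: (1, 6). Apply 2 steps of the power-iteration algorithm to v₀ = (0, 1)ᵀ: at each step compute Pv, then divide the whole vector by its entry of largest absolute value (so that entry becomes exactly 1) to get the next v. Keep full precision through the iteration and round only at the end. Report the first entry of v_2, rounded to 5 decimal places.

Pv0 = (7.000000, 6.000000); divide by 7.000000 → v1 = (1.000000, 0.857143)
Pv1 = (6.000000, 6.142857); divide by 6.142857 → v2 = (0.976744, 1.000000)
Requested entry of v2: 42/43 = 0.97674

0.97674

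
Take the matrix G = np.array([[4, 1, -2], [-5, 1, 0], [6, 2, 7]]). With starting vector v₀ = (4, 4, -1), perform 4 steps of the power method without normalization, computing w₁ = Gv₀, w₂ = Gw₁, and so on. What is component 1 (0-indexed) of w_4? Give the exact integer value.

2704

w1 = Gv₀ = (22, -16, 25)
w2 = Gw1 = (22, -126, 275)
w3 = Gw2 = (-588, -236, 1805)
w4 = Gw3 = (-6198, 2704, 8635)
The requested component of w4 is 2704.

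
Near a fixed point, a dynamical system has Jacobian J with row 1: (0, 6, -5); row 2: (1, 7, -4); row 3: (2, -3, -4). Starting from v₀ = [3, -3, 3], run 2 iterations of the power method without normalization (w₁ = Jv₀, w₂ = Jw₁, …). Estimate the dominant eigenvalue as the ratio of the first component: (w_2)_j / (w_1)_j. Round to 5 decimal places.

5.90909

w1 = Jv₀ = (0·3 + 6·(-3) + (-5)·3; 1·3 + 7·(-3) + (-4)·3; 2·3 + (-3)·(-3) + (-4)·3) = (-33, -30, 3)
w2 = Jw1 = (0·(-33) + 6·(-30) + (-5)·3; 1·(-33) + 7·(-30) + (-4)·3; 2·(-33) + (-3)·(-30) + (-4)·3) = (-195, -255, 12)
Ratio at component: -195 / -33 = 5.90909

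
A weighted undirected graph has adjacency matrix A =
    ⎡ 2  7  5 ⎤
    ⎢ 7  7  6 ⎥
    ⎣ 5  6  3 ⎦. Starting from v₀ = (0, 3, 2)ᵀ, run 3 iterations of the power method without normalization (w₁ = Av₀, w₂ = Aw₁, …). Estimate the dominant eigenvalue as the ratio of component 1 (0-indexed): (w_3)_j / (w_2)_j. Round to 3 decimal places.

16.191

w1 = Av₀ = (2·0 + 7·3 + 5·2; 7·0 + 7·3 + 6·2; 5·0 + 6·3 + 3·2) = (31, 33, 24)
w2 = Aw1 = (2·31 + 7·33 + 5·24; 7·31 + 7·33 + 6·24; 5·31 + 6·33 + 3·24) = (413, 592, 425)
w3 = Aw2 = (7095, 9585, 6892)
Ratio at component: 9585 / 592 = 16.191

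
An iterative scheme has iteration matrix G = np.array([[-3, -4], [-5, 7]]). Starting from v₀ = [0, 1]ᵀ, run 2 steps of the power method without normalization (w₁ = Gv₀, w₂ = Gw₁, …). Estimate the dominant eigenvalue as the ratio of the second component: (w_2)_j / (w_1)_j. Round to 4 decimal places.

9.8571

w1 = Gv₀ = (-4, 7)
w2 = Gw1 = (-16, 69)
Ratio at component: 69 / 7 = 9.8571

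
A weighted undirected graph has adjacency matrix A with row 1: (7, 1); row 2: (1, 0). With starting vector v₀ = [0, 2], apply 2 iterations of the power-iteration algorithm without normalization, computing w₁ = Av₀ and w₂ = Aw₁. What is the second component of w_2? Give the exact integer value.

2

w1 = Av₀ = (7·0 + 1·2; 1·0 + 0·2) = (2, 0)
w2 = Aw1 = (7·2 + 1·0; 1·2 + 0·0) = (14, 2)
The requested component of w2 is 2.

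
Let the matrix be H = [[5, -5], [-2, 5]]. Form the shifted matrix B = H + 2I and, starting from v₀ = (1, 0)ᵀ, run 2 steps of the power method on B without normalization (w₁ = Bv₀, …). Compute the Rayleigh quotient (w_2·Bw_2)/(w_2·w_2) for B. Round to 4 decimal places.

9.7114

B = H + 2I has rows (7, -5); (-2, 7)
w1 = Bv₀ = (7·1 + (-5)·0; (-2)·1 + 7·0) = (7, -2)
w2 = Bw1 = (7·7 + (-5)·(-2); (-2)·7 + 7·(-2)) = (59, -28)
Bw2 = (553, -314)
w2·Bw2 = 41419; w2·w2 = 4265; μ ≈ 41419/4265 = 9.7114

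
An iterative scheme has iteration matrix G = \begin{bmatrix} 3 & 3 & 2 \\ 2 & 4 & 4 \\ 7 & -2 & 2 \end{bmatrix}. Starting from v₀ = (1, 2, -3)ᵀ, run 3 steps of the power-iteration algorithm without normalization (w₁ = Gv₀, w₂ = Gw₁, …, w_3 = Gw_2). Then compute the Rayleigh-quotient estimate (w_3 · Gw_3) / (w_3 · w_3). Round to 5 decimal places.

w1 = Gv₀ = (3, -2, -3)
w2 = Gw1 = (-3, -14, 19)
w3 = Gw2 = (-13, 14, 45)
Gw3 = (93, 210, -29)
w3·Gw3 = (-13)·93 + 14·210 + 45·(-29) = 426; w3·w3 = (-13)·(-13) + 14·14 + 45·45 = 2390
λ ≈ 426/2390 = 0.17824

λ ≈ 0.17824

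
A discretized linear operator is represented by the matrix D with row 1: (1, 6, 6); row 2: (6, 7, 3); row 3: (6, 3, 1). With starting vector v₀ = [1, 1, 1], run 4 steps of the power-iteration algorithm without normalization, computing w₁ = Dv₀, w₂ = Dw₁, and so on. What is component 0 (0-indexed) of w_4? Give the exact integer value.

w1 = Dv₀ = (13, 16, 10)
w2 = Dw1 = (169, 220, 136)
w3 = Dw2 = (2305, 2962, 1810)
w4 = Dw3 = (30937, 39994, 24526)
The requested component of w4 is 30937.

30937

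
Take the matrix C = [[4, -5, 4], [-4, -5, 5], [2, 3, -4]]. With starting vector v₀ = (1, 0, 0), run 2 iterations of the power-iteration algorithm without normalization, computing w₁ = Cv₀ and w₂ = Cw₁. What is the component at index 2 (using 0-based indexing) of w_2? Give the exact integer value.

w1 = Cv₀ = (4, -4, 2)
w2 = Cw1 = (44, 14, -12)
The requested component of w2 is -12.

-12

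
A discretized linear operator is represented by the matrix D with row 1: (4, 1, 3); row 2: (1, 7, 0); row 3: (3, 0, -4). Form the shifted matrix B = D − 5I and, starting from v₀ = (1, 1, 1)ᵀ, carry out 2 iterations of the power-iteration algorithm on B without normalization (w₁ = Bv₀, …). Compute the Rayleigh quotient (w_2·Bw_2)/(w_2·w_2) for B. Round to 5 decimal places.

B = D − 5I has rows (-1, 1, 3); (1, 2, 0); (3, 0, -9)
w1 = Bv₀ = ((-1)·1 + 1·1 + 3·1; 1·1 + 2·1 + 0·1; 3·1 + 0·1 + (-9)·1) = (3, 3, -6)
w2 = Bw1 = ((-1)·3 + 1·3 + 3·(-6); 1·3 + 2·3 + 0·(-6); 3·3 + 0·3 + (-9)·(-6)) = (-18, 9, 63)
Bw2 = (216, 0, -621)
w2·Bw2 = -43011; w2·w2 = 4374; μ ≈ -43011/4374 = -9.83333

μ ≈ -9.83333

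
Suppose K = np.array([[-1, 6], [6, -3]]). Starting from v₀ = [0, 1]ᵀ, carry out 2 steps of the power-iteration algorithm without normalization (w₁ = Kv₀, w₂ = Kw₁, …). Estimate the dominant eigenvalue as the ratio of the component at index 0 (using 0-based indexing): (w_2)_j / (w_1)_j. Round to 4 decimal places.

λ ≈ -4.0000

w1 = Kv₀ = ((-1)·0 + 6·1; 6·0 + (-3)·1) = (6, -3)
w2 = Kw1 = ((-1)·6 + 6·(-3); 6·6 + (-3)·(-3)) = (-24, 45)
Ratio at component: -24 / 6 = -4.0000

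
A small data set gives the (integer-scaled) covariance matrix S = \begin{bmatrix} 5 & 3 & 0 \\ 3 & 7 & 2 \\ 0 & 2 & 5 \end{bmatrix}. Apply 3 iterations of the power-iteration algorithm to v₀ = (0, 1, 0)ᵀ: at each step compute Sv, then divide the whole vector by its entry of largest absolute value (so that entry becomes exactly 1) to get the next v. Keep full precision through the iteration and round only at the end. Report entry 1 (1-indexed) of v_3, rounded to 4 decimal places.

Sv0 = (3.00000, 7.00000, 2.00000); divide by 7.00000 → v1 = (0.42857, 1.00000, 0.28571)
Sv1 = (5.14286, 8.85714, 3.42857); divide by 8.85714 → v2 = (0.58065, 1.00000, 0.38710)
Sv2 = (5.90323, 9.51613, 3.93548); divide by 9.51613 → v3 = (0.62034, 1.00000, 0.41356)
Requested entry of v3: 366/590 = 0.6203

0.6203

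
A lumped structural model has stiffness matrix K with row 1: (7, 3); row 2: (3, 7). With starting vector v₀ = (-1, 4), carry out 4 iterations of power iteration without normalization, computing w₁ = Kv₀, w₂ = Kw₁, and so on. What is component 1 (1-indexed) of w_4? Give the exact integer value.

w1 = Kv₀ = (7·(-1) + 3·4; 3·(-1) + 7·4) = (5, 25)
w2 = Kw1 = (7·5 + 3·25; 3·5 + 7·25) = (110, 190)
w3 = Kw2 = (1340, 1660)
w4 = Kw3 = (14360, 15640)
The requested component of w4 is 14360.

14360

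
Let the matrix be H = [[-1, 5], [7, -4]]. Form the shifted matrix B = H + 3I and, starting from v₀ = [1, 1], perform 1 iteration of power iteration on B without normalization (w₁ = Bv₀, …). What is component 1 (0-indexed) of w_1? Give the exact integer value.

B = H + 3I has rows (2, 5); (7, -1)
w1 = Bv₀ = (7, 6)
Requested component of w1: 6

6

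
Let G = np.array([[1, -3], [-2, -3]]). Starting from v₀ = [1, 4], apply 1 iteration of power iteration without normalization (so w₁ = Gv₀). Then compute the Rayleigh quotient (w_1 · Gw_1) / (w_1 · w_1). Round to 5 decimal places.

w1 = Gv₀ = (1·1 + (-3)·4; (-2)·1 + (-3)·4) = (-11, -14)
Gw1 = (31, 64)
w1·Gw1 = (-11)·31 + (-14)·64 = -1237; w1·w1 = (-11)·(-11) + (-14)·(-14) = 317
λ ≈ -1237/317 = -3.90221

λ ≈ -3.90221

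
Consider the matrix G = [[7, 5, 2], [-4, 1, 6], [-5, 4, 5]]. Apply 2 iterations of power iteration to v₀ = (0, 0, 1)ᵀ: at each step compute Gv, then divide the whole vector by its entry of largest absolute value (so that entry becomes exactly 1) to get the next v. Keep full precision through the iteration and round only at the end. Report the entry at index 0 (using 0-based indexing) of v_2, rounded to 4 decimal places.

Gv0 = (2.00000, 6.00000, 5.00000); divide by 6.00000 → v1 = (0.33333, 1.00000, 0.83333)
Gv1 = (9.00000, 4.66667, 6.50000); divide by 9.00000 → v2 = (1.00000, 0.51852, 0.72222)
Requested entry of v2: 54/54 = 1.0000

1.0000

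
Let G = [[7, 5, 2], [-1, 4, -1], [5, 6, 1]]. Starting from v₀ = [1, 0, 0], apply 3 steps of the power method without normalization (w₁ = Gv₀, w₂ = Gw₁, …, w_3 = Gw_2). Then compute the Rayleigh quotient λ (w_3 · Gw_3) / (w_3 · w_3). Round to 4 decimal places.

λ ≈ 6.1184

w1 = Gv₀ = (7·1 + 5·0 + 2·0; (-1)·1 + 4·0 + (-1)·0; 5·1 + 6·0 + 1·0) = (7, -1, 5)
w2 = Gw1 = (7·7 + 5·(-1) + 2·5; (-1)·7 + 4·(-1) + (-1)·5; 5·7 + 6·(-1) + 1·5) = (54, -16, 34)
w3 = Gw2 = (366, -152, 208)
Gw3 = (2218, -1182, 1126)
w3·Gw3 = 366·2218 + (-152)·(-1182) + 208·1126 = 1225660; w3·w3 = 366·366 + (-152)·(-152) + 208·208 = 200324
λ ≈ 1225660/200324 = 6.1184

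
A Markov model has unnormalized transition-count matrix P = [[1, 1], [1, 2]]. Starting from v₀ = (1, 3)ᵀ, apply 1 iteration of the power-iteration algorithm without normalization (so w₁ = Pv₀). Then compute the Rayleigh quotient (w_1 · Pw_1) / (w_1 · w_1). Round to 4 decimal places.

w1 = Pv₀ = (1·1 + 1·3; 1·1 + 2·3) = (4, 7)
Pw1 = (11, 18)
w1·Pw1 = 4·11 + 7·18 = 170; w1·w1 = 4·4 + 7·7 = 65
λ ≈ 170/65 = 2.6154

λ ≈ 2.6154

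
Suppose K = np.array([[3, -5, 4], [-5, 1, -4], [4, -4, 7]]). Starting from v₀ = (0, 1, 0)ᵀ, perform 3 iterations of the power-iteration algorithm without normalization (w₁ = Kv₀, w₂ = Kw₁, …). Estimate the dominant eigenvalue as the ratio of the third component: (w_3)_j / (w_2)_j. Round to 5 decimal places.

w1 = Kv₀ = (-5, 1, -4)
w2 = Kw1 = (-36, 42, -52)
w3 = Kw2 = (-526, 430, -676)
Ratio at component: -676 / -52 = 13.00000

λ ≈ 13.00000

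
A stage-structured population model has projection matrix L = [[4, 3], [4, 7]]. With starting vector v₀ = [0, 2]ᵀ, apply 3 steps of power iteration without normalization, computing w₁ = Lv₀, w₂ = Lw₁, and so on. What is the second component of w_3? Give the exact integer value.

1118

w1 = Lv₀ = (4·0 + 3·2; 4·0 + 7·2) = (6, 14)
w2 = Lw1 = (4·6 + 3·14; 4·6 + 7·14) = (66, 122)
w3 = Lw2 = (630, 1118)
The requested component of w3 is 1118.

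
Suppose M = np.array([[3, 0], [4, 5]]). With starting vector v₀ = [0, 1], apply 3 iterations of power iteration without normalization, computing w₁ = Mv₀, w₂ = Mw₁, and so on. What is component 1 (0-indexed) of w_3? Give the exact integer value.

w1 = Mv₀ = (0, 5)
w2 = Mw1 = (0, 25)
w3 = Mw2 = (0, 125)
The requested component of w3 is 125.

125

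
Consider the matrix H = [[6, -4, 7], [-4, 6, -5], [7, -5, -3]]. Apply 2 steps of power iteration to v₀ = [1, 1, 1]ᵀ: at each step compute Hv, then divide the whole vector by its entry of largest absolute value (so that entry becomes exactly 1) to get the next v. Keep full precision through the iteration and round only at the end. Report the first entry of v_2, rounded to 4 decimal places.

0.7284

Hv0 = (9.00000, -3.00000, -1.00000); divide by 9.00000 → v1 = (1.00000, -0.33333, -0.11111)
Hv1 = (6.55556, -5.44444, 9.00000); divide by 9.00000 → v2 = (0.72840, -0.60494, 1.00000)
Requested entry of v2: 59/81 = 0.7284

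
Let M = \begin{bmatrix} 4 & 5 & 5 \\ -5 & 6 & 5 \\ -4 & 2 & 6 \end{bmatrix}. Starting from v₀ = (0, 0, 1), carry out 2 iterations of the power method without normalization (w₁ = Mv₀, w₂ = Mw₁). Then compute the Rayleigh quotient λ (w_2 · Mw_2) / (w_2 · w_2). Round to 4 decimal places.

λ ≈ 5.6107

w1 = Mv₀ = (5, 5, 6)
w2 = Mw1 = (75, 35, 26)
Mw2 = (605, -35, -74)
w2·Mw2 = 75·605 + 35·(-35) + 26·(-74) = 42226; w2·w2 = 75·75 + 35·35 + 26·26 = 7526
λ ≈ 42226/7526 = 5.6107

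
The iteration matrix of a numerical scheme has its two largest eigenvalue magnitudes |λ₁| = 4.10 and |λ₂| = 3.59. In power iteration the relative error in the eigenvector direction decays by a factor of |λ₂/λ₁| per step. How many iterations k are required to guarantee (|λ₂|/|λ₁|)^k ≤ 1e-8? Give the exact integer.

|λ₂/λ₁| = 3.59/4.10 = 0.87561
Need k ≥ ln(1e-8) / ln(0.87561) = -18.4207 / -0.1328 ≈ 138.674
Smallest integer k satisfying the bound: 139

139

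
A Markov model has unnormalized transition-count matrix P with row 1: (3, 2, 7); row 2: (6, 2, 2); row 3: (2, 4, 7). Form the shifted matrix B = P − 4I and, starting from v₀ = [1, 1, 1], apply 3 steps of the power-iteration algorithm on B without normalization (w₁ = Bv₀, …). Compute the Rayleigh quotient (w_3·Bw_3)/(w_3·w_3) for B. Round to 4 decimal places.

B = P − 4I has rows (-1, 2, 7); (6, -2, 2); (2, 4, 3)
w1 = Bv₀ = ((-1)·1 + 2·1 + 7·1; 6·1 + (-2)·1 + 2·1; 2·1 + 4·1 + 3·1) = (8, 6, 9)
w2 = Bw1 = ((-1)·8 + 2·6 + 7·9; 6·8 + (-2)·6 + 2·9; 2·8 + 4·6 + 3·9) = (67, 54, 67)
w3 = Bw2 = (510, 428, 551)
Bw3 = (4203, 3306, 4385)
w3·Bw3 = 5974633; w3·w3 = 746885; μ ≈ 5974633/746885 = 7.9994

7.9994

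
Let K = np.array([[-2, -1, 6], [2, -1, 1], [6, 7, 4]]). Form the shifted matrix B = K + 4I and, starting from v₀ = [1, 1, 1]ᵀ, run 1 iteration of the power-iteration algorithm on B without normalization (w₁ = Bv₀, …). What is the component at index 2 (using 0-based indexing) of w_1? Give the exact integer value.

B = K + 4I has rows (2, -1, 6); (2, 3, 1); (6, 7, 8)
w1 = Bv₀ = (2·1 + (-1)·1 + 6·1; 2·1 + 3·1 + 1·1; 6·1 + 7·1 + 8·1) = (7, 6, 21)
Requested component of w1: 21

21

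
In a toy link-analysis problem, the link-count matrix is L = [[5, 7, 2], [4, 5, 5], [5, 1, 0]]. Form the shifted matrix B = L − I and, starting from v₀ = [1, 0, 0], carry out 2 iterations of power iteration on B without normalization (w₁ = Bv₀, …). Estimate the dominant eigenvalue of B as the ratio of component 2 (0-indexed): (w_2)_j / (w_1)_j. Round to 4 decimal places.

μ ≈ 3.8000

B = L − I has rows (4, 7, 2); (4, 4, 5); (5, 1, -1)
w1 = Bv₀ = (4, 4, 5)
w2 = Bw1 = (54, 57, 19)
Ratio: 19/5 = 3.8000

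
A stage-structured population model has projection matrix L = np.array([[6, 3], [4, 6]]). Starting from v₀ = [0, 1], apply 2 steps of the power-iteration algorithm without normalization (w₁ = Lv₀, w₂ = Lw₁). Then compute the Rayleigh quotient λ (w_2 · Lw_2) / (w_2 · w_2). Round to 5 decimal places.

λ ≈ 9.36000

w1 = Lv₀ = (3, 6)
w2 = Lw1 = (36, 48)
Lw2 = (360, 432)
w2·Lw2 = 36·360 + 48·432 = 33696; w2·w2 = 36·36 + 48·48 = 3600
λ ≈ 33696/3600 = 9.36000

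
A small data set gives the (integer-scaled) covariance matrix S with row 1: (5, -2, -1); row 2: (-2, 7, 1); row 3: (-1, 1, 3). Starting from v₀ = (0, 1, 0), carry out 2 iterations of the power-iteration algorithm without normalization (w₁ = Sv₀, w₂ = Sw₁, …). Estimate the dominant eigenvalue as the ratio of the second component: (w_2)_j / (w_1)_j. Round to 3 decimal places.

w1 = Sv₀ = (5·0 + (-2)·1 + (-1)·0; (-2)·0 + 7·1 + 1·0; (-1)·0 + 1·1 + 3·0) = (-2, 7, 1)
w2 = Sw1 = (5·(-2) + (-2)·7 + (-1)·1; (-2)·(-2) + 7·7 + 1·1; (-1)·(-2) + 1·7 + 3·1) = (-25, 54, 12)
Ratio at component: 54 / 7 = 7.714

7.714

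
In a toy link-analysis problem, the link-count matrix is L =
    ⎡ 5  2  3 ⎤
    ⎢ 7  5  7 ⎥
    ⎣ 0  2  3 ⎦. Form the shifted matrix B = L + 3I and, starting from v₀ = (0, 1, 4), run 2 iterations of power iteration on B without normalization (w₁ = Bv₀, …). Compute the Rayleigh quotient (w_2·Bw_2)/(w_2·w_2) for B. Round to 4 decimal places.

13.8209

B = L + 3I has rows (8, 2, 3); (7, 8, 7); (0, 2, 6)
w1 = Bv₀ = (8·0 + 2·1 + 3·4; 7·0 + 8·1 + 7·4; 0·0 + 2·1 + 6·4) = (14, 36, 26)
w2 = Bw1 = (8·14 + 2·36 + 3·26; 7·14 + 8·36 + 7·26; 0·14 + 2·36 + 6·26) = (262, 568, 228)
Bw2 = (3916, 7974, 2504)
w2·Bw2 = 6126136; w2·w2 = 443252; μ ≈ 6126136/443252 = 13.8209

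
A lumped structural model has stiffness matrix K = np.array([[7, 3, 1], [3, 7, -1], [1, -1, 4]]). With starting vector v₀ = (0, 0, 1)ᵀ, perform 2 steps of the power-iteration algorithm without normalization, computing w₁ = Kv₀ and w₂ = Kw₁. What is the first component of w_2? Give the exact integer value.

w1 = Kv₀ = (7·0 + 3·0 + 1·1; 3·0 + 7·0 + (-1)·1; 1·0 + (-1)·0 + 4·1) = (1, -1, 4)
w2 = Kw1 = (7·1 + 3·(-1) + 1·4; 3·1 + 7·(-1) + (-1)·4; 1·1 + (-1)·(-1) + 4·4) = (8, -8, 18)
The requested component of w2 is 8.

8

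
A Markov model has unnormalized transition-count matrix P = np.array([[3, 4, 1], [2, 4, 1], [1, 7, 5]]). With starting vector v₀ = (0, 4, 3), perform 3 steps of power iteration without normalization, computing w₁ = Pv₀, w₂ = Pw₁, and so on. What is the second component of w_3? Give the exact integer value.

1347

w1 = Pv₀ = (19, 19, 43)
w2 = Pw1 = (176, 157, 367)
w3 = Pw2 = (1523, 1347, 3110)
The requested component of w3 is 1347.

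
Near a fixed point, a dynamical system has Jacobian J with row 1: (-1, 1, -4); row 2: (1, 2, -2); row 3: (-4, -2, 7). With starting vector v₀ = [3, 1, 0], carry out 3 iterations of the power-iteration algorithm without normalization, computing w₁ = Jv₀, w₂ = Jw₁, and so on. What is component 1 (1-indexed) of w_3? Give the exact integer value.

373

w1 = Jv₀ = (-2, 5, -14)
w2 = Jw1 = (63, 36, -100)
w3 = Jw2 = (373, 335, -1024)
The requested component of w3 is 373.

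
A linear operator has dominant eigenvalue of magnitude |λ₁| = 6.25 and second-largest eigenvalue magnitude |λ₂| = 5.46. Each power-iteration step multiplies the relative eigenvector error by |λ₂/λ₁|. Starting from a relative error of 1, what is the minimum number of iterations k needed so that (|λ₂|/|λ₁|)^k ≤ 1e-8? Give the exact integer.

|λ₂/λ₁| = 5.46/6.25 = 0.87360
Need k ≥ ln(1e-8) / ln(0.87360) = -18.4207 / -0.1351 ≈ 136.316
Smallest integer k satisfying the bound: 137

137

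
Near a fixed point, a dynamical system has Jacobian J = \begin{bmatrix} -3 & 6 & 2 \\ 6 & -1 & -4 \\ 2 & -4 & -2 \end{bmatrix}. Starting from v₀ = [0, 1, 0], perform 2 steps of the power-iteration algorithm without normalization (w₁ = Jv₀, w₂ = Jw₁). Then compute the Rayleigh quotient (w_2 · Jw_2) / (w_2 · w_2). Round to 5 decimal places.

w1 = Jv₀ = ((-3)·0 + 6·1 + 2·0; 6·0 + (-1)·1 + (-4)·0; 2·0 + (-4)·1 + (-2)·0) = (6, -1, -4)
w2 = Jw1 = ((-3)·6 + 6·(-1) + 2·(-4); 6·6 + (-1)·(-1) + (-4)·(-4); 2·6 + (-4)·(-1) + (-2)·(-4)) = (-32, 53, 24)
Jw2 = (462, -341, -324)
w2·Jw2 = (-32)·462 + 53·(-341) + 24·(-324) = -40633; w2·w2 = (-32)·(-32) + 53·53 + 24·24 = 4409
λ ≈ -40633/4409 = -9.21592

-9.21592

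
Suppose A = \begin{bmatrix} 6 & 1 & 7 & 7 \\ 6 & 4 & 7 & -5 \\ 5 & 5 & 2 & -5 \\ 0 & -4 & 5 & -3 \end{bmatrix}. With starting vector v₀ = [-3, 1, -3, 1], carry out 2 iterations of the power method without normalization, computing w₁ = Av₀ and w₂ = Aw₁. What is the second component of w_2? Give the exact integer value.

w1 = Av₀ = (6·(-3) + 1·1 + 7·(-3) + 7·1; 6·(-3) + 4·1 + 7·(-3) + (-5)·1; 5·(-3) + 5·1 + 2·(-3) + (-5)·1; 0·(-3) + (-4)·1 + 5·(-3) + (-3)·1) = (-31, -40, -21, -22)
w2 = Aw1 = (6·(-31) + 1·(-40) + 7·(-21) + 7·(-22); 6·(-31) + 4·(-40) + 7·(-21) + (-5)·(-22); 5·(-31) + 5·(-40) + 2·(-21) + (-5)·(-22); 0·(-31) + (-4)·(-40) + 5·(-21) + (-3)·(-22)) = (-527, -383, -287, 121)
The requested component of w2 is -383.

-383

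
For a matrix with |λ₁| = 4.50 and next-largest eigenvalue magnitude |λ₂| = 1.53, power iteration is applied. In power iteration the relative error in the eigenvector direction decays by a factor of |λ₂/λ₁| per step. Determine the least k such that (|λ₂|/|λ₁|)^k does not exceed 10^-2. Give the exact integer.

5

|λ₂/λ₁| = 1.53/4.50 = 0.34000
Need k ≥ ln(10^-2) / ln(0.34000) = -4.6052 / -1.0788 ≈ 4.269
Smallest integer k satisfying the bound: 5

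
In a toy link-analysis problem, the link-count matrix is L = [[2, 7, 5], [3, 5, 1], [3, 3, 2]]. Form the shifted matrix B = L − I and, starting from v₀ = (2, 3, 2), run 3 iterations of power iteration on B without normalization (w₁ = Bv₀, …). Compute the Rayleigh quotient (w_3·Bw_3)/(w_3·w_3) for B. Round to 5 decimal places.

9.06133

B = L − I has rows (1, 7, 5); (3, 4, 1); (3, 3, 1)
w1 = Bv₀ = (1·2 + 7·3 + 5·2; 3·2 + 4·3 + 1·2; 3·2 + 3·3 + 1·2) = (33, 20, 17)
w2 = Bw1 = (1·33 + 7·20 + 5·17; 3·33 + 4·20 + 1·17; 3·33 + 3·20 + 1·17) = (258, 196, 176)
w3 = Bw2 = (2510, 1734, 1538)
Bw3 = (22338, 16004, 14270)
w3·Bw3 = 105766576; w3·w3 = 11672300; μ ≈ 105766576/11672300 = 9.06133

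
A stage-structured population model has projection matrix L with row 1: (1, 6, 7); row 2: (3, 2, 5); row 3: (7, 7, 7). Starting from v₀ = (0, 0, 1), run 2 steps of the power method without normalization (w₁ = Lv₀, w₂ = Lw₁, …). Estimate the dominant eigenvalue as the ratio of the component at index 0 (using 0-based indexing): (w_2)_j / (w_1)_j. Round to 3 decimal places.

λ ≈ 12.286

w1 = Lv₀ = (1·0 + 6·0 + 7·1; 3·0 + 2·0 + 5·1; 7·0 + 7·0 + 7·1) = (7, 5, 7)
w2 = Lw1 = (1·7 + 6·5 + 7·7; 3·7 + 2·5 + 5·7; 7·7 + 7·5 + 7·7) = (86, 66, 133)
Ratio at component: 86 / 7 = 12.286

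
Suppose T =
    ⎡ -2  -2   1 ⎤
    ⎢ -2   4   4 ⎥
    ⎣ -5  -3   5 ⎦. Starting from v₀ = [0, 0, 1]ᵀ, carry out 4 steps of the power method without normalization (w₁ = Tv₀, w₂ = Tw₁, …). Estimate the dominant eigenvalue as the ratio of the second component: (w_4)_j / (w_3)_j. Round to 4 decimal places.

w1 = Tv₀ = ((-2)·0 + (-2)·0 + 1·1; (-2)·0 + 4·0 + 4·1; (-5)·0 + (-3)·0 + 5·1) = (1, 4, 5)
w2 = Tw1 = ((-2)·1 + (-2)·4 + 1·5; (-2)·1 + 4·4 + 4·5; (-5)·1 + (-3)·4 + 5·5) = (-5, 34, 8)
w3 = Tw2 = (-50, 178, -37)
w4 = Tw3 = (-293, 664, -469)
Ratio at component: 664 / 178 = 3.7303

3.7303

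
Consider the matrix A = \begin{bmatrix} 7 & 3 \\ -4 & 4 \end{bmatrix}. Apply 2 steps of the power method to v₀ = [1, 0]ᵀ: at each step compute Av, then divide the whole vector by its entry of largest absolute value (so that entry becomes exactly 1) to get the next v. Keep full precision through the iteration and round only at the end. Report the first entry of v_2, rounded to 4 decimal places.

Av0 = (7.00000, -4.00000); divide by 7.00000 → v1 = (1.00000, -0.57143)
Av1 = (5.28571, -6.28571); divide by -6.28571 → v2 = (-0.84091, 1.00000)
Requested entry of v2: 37/-44 = -0.8409

-0.8409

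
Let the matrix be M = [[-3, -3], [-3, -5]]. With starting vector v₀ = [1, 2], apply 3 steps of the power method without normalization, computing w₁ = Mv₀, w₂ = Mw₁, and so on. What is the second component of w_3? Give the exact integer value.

-658

w1 = Mv₀ = ((-3)·1 + (-3)·2; (-3)·1 + (-5)·2) = (-9, -13)
w2 = Mw1 = ((-3)·(-9) + (-3)·(-13); (-3)·(-9) + (-5)·(-13)) = (66, 92)
w3 = Mw2 = (-474, -658)
The requested component of w3 is -658.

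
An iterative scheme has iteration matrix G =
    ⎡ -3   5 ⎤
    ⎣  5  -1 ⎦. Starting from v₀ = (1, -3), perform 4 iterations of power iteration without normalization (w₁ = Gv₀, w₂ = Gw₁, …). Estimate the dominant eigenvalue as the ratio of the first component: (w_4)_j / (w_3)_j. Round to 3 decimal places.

-6.679

w1 = Gv₀ = ((-3)·1 + 5·(-3); 5·1 + (-1)·(-3)) = (-18, 8)
w2 = Gw1 = ((-3)·(-18) + 5·8; 5·(-18) + (-1)·8) = (94, -98)
w3 = Gw2 = (-772, 568)
w4 = Gw3 = (5156, -4428)
Ratio at component: 5156 / -772 = -6.679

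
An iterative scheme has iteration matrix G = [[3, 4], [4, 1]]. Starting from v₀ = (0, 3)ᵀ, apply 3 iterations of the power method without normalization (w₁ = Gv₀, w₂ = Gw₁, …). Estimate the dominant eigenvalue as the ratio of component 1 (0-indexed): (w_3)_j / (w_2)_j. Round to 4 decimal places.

w1 = Gv₀ = (3·0 + 4·3; 4·0 + 1·3) = (12, 3)
w2 = Gw1 = (3·12 + 4·3; 4·12 + 1·3) = (48, 51)
w3 = Gw2 = (348, 243)
Ratio at component: 243 / 51 = 4.7647

4.7647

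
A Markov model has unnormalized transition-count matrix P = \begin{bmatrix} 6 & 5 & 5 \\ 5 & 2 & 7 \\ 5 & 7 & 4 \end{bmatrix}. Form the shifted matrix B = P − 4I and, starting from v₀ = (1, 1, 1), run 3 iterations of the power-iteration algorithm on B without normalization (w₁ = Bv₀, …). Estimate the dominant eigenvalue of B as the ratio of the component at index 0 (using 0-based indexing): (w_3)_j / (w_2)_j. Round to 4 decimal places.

B = P − 4I has rows (2, 5, 5); (5, -2, 7); (5, 7, 0)
w1 = Bv₀ = (12, 10, 12)
w2 = Bw1 = (134, 124, 130)
w3 = Bw2 = (1538, 1332, 1538)
Ratio: 1538/134 = 11.4776

μ ≈ 11.4776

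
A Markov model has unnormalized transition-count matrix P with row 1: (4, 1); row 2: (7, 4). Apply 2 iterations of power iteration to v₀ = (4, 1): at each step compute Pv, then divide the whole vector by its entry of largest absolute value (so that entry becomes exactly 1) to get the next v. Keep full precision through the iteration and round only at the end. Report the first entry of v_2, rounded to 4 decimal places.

Pv0 = (17.00000, 32.00000); divide by 32.00000 → v1 = (0.53125, 1.00000)
Pv1 = (3.12500, 7.71875); divide by 7.71875 → v2 = (0.40486, 1.00000)
Requested entry of v2: 100/247 = 0.4049

0.4049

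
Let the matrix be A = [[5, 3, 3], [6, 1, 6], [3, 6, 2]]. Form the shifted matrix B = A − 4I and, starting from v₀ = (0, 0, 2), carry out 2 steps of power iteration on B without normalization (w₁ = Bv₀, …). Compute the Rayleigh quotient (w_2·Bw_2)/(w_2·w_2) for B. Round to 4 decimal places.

μ ≈ -3.3484

B = A − 4I has rows (1, 3, 3); (6, -3, 6); (3, 6, -2)
w1 = Bv₀ = (1·0 + 3·0 + 3·2; 6·0 + (-3)·0 + 6·2; 3·0 + 6·0 + (-2)·2) = (6, 12, -4)
w2 = Bw1 = (1·6 + 3·12 + 3·(-4); 6·6 + (-3)·12 + 6·(-4); 3·6 + 6·12 + (-2)·(-4)) = (30, -24, 98)
Bw2 = (252, 840, -250)
w2·Bw2 = -37100; w2·w2 = 11080; μ ≈ -37100/11080 = -3.3484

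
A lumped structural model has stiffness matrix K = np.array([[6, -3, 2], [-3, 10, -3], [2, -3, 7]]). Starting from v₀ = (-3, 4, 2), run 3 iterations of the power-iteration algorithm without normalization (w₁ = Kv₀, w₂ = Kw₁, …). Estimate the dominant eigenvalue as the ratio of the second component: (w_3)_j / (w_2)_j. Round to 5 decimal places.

w1 = Kv₀ = (6·(-3) + (-3)·4 + 2·2; (-3)·(-3) + 10·4 + (-3)·2; 2·(-3) + (-3)·4 + 7·2) = (-26, 43, -4)
w2 = Kw1 = (6·(-26) + (-3)·43 + 2·(-4); (-3)·(-26) + 10·43 + (-3)·(-4); 2·(-26) + (-3)·43 + 7·(-4)) = (-293, 520, -209)
w3 = Kw2 = (-3736, 6706, -3609)
Ratio at component: 6706 / 520 = 12.89615

12.89615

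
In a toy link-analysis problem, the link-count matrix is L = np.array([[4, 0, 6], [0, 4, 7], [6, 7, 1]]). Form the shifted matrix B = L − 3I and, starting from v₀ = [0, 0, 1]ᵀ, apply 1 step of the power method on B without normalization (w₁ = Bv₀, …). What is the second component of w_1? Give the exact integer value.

B = L − 3I has rows (1, 0, 6); (0, 1, 7); (6, 7, -2)
w1 = Bv₀ = (1·0 + 0·0 + 6·1; 0·0 + 1·0 + 7·1; 6·0 + 7·0 + (-2)·1) = (6, 7, -2)
Requested component of w1: 7

7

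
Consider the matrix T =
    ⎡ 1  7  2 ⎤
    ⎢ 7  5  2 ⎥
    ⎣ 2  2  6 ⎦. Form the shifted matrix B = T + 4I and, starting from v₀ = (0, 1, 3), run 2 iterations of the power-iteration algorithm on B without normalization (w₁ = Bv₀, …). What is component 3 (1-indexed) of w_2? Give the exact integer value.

376

B = T + 4I has rows (5, 7, 2); (7, 9, 2); (2, 2, 10)
w1 = Bv₀ = (5·0 + 7·1 + 2·3; 7·0 + 9·1 + 2·3; 2·0 + 2·1 + 10·3) = (13, 15, 32)
w2 = Bw1 = (5·13 + 7·15 + 2·32; 7·13 + 9·15 + 2·32; 2·13 + 2·15 + 10·32) = (234, 290, 376)
Requested component of w2: 376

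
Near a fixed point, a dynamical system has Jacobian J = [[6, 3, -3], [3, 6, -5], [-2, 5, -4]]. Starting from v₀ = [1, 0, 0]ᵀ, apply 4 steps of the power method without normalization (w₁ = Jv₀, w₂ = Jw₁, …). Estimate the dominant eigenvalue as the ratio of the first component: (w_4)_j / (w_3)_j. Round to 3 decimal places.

w1 = Jv₀ = (6·1 + 3·0 + (-3)·0; 3·1 + 6·0 + (-5)·0; (-2)·1 + 5·0 + (-4)·0) = (6, 3, -2)
w2 = Jw1 = (6·6 + 3·3 + (-3)·(-2); 3·6 + 6·3 + (-5)·(-2); (-2)·6 + 5·3 + (-4)·(-2)) = (51, 46, 11)
w3 = Jw2 = (411, 374, 84)
w4 = Jw3 = (3336, 3057, 712)
Ratio at component: 3336 / 411 = 8.117

8.117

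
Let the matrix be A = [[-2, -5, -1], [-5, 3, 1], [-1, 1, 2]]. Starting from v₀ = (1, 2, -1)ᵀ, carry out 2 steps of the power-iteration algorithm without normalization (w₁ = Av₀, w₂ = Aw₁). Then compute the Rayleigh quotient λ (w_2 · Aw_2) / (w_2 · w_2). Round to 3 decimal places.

w1 = Av₀ = (-11, 0, -1)
w2 = Aw1 = (23, 54, 9)
Aw2 = (-325, 56, 49)
w2·Aw2 = 23·(-325) + 54·56 + 9·49 = -4010; w2·w2 = 23·23 + 54·54 + 9·9 = 3526
λ ≈ -4010/3526 = -1.137

-1.137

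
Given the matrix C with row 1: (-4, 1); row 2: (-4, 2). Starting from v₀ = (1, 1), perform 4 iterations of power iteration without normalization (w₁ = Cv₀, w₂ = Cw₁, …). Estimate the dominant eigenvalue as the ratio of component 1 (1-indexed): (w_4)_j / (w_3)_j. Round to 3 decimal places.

-3.250

w1 = Cv₀ = ((-4)·1 + 1·1; (-4)·1 + 2·1) = (-3, -2)
w2 = Cw1 = ((-4)·(-3) + 1·(-2); (-4)·(-3) + 2·(-2)) = (10, 8)
w3 = Cw2 = (-32, -24)
w4 = Cw3 = (104, 80)
Ratio at component: 104 / -32 = -3.250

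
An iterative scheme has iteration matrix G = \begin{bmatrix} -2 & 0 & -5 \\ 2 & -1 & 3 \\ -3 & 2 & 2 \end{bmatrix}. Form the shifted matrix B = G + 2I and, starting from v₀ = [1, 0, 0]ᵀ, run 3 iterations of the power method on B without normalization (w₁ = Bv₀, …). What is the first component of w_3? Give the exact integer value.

40

B = G + 2I has rows (0, 0, -5); (2, 1, 3); (-3, 2, 4)
w1 = Bv₀ = (0·1 + 0·0 + (-5)·0; 2·1 + 1·0 + 3·0; (-3)·1 + 2·0 + 4·0) = (0, 2, -3)
w2 = Bw1 = (0·0 + 0·2 + (-5)·(-3); 2·0 + 1·2 + 3·(-3); (-3)·0 + 2·2 + 4·(-3)) = (15, -7, -8)
w3 = Bw2 = (40, -1, -91)
Requested component of w3: 40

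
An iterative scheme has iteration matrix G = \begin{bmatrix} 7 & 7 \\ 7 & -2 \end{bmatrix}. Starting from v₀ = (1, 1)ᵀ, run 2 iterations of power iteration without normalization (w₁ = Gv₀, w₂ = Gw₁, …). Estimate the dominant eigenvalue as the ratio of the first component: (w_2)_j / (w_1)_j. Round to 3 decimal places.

λ ≈ 9.500

w1 = Gv₀ = (14, 5)
w2 = Gw1 = (133, 88)
Ratio at component: 133 / 14 = 9.500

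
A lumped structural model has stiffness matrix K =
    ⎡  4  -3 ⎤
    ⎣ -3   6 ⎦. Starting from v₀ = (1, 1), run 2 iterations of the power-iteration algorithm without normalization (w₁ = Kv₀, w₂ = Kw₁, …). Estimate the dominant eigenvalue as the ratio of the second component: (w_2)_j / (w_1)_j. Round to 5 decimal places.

w1 = Kv₀ = (4·1 + (-3)·1; (-3)·1 + 6·1) = (1, 3)
w2 = Kw1 = (4·1 + (-3)·3; (-3)·1 + 6·3) = (-5, 15)
Ratio at component: 15 / 3 = 5.00000

5.00000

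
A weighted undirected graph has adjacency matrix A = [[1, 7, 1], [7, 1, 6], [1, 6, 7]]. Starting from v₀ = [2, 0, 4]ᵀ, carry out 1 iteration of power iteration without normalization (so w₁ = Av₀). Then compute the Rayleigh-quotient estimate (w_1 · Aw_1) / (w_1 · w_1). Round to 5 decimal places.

λ ≈ 10.50924

w1 = Av₀ = (1·2 + 7·0 + 1·4; 7·2 + 1·0 + 6·4; 1·2 + 6·0 + 7·4) = (6, 38, 30)
Aw1 = (302, 260, 444)
w1·Aw1 = 6·302 + 38·260 + 30·444 = 25012; w1·w1 = 6·6 + 38·38 + 30·30 = 2380
λ ≈ 25012/2380 = 10.50924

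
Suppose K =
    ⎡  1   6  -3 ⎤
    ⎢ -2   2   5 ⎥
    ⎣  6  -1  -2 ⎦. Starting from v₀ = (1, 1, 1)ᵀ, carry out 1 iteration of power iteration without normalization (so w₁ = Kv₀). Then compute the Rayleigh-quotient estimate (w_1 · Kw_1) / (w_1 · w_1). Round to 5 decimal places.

w1 = Kv₀ = (1·1 + 6·1 + (-3)·1; (-2)·1 + 2·1 + 5·1; 6·1 + (-1)·1 + (-2)·1) = (4, 5, 3)
Kw1 = (25, 17, 13)
w1·Kw1 = 4·25 + 5·17 + 3·13 = 224; w1·w1 = 4·4 + 5·5 + 3·3 = 50
λ ≈ 224/50 = 4.48000

4.48000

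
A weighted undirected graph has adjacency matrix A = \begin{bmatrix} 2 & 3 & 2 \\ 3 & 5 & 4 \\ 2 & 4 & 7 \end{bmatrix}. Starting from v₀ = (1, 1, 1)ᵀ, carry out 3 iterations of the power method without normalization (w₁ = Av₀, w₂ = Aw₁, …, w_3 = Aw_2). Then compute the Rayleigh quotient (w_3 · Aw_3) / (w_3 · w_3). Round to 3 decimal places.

11.389

w1 = Av₀ = (2·1 + 3·1 + 2·1; 3·1 + 5·1 + 4·1; 2·1 + 4·1 + 7·1) = (7, 12, 13)
w2 = Aw1 = (2·7 + 3·12 + 2·13; 3·7 + 5·12 + 4·13; 2·7 + 4·12 + 7·13) = (76, 133, 153)
w3 = Aw2 = (857, 1505, 1755)
Aw3 = (9739, 17116, 20019)
w3·Aw3 = 857·9739 + 1505·17116 + 1755·20019 = 69239248; w3·w3 = 857·857 + 1505·1505 + 1755·1755 = 6079499
λ ≈ 69239248/6079499 = 11.389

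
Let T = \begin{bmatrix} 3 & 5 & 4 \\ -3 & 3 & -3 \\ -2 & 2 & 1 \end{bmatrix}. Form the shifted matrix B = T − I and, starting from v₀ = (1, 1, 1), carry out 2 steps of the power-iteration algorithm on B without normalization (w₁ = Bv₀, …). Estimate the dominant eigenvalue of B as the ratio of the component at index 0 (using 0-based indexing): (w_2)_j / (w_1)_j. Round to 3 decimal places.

B = T − I has rows (2, 5, 4); (-3, 2, -3); (-2, 2, 0)
w1 = Bv₀ = (2·1 + 5·1 + 4·1; (-3)·1 + 2·1 + (-3)·1; (-2)·1 + 2·1 + 0·1) = (11, -4, 0)
w2 = Bw1 = (2·11 + 5·(-4) + 4·0; (-3)·11 + 2·(-4) + (-3)·0; (-2)·11 + 2·(-4) + 0·0) = (2, -41, -30)
Ratio: 2/11 = 0.182

μ ≈ 0.182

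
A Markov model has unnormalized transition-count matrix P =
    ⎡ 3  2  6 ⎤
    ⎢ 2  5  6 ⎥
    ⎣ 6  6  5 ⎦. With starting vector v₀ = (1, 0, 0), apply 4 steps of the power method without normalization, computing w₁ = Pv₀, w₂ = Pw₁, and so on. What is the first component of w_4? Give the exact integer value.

w1 = Pv₀ = (3, 2, 6)
w2 = Pw1 = (49, 52, 60)
w3 = Pw2 = (611, 718, 906)
w4 = Pw3 = (8705, 10248, 12504)
The requested component of w4 is 8705.

8705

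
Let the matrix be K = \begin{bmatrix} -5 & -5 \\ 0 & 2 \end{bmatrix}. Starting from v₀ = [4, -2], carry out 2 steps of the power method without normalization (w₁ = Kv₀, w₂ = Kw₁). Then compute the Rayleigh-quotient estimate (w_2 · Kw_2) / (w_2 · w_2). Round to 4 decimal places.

w1 = Kv₀ = ((-5)·4 + (-5)·(-2); 0·4 + 2·(-2)) = (-10, -4)
w2 = Kw1 = ((-5)·(-10) + (-5)·(-4); 0·(-10) + 2·(-4)) = (70, -8)
Kw2 = (-310, -16)
w2·Kw2 = 70·(-310) + (-8)·(-16) = -21572; w2·w2 = 70·70 + (-8)·(-8) = 4964
λ ≈ -21572/4964 = -4.3457

λ ≈ -4.3457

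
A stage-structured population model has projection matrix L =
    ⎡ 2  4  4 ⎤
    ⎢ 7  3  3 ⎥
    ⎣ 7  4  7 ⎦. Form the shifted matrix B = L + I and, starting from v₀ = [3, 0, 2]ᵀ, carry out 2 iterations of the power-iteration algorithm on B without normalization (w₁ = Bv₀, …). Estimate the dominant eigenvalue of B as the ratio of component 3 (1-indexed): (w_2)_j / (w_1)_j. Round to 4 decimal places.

B = L + I has rows (3, 4, 4); (7, 4, 3); (7, 4, 8)
w1 = Bv₀ = (3·3 + 4·0 + 4·2; 7·3 + 4·0 + 3·2; 7·3 + 4·0 + 8·2) = (17, 27, 37)
w2 = Bw1 = (3·17 + 4·27 + 4·37; 7·17 + 4·27 + 3·37; 7·17 + 4·27 + 8·37) = (307, 338, 523)
Ratio: 523/37 = 14.1351

μ ≈ 14.1351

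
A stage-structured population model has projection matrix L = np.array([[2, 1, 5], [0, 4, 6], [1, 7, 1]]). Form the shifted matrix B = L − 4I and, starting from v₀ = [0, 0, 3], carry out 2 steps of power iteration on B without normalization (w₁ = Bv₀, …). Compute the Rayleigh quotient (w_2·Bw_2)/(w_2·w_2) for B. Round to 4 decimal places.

B = L − 4I has rows (-2, 1, 5); (0, 0, 6); (1, 7, -3)
w1 = Bv₀ = ((-2)·0 + 1·0 + 5·3; 0·0 + 0·0 + 6·3; 1·0 + 7·0 + (-3)·3) = (15, 18, -9)
w2 = Bw1 = ((-2)·15 + 1·18 + 5·(-9); 0·15 + 0·18 + 6·(-9); 1·15 + 7·18 + (-3)·(-9)) = (-57, -54, 168)
Bw2 = (900, 1008, -939)
w2·Bw2 = -263484; w2·w2 = 34389; μ ≈ -263484/34389 = -7.6619

μ ≈ -7.6619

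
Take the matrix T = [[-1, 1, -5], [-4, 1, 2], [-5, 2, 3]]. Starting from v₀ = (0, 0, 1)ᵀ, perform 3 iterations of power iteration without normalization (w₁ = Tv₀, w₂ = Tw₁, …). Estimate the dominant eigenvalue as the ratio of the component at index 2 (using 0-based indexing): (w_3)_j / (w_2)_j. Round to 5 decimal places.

λ ≈ 5.52632

w1 = Tv₀ = (-5, 2, 3)
w2 = Tw1 = (-8, 28, 38)
w3 = Tw2 = (-154, 136, 210)
Ratio at component: 210 / 38 = 5.52632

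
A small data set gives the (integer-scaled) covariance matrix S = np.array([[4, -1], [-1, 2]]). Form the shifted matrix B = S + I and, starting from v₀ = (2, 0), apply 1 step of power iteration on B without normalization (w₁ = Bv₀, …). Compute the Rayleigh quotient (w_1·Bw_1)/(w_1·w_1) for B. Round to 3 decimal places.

B = S + I has rows (5, -1); (-1, 3)
w1 = Bv₀ = (5·2 + (-1)·0; (-1)·2 + 3·0) = (10, -2)
Bw1 = (52, -16)
w1·Bw1 = 552; w1·w1 = 104; μ ≈ 552/104 = 5.308

5.308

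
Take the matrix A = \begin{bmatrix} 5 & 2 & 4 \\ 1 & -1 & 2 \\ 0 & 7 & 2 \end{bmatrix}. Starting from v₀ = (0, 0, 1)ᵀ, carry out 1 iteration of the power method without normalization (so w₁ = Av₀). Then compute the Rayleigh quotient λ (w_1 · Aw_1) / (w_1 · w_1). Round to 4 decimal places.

w1 = Av₀ = (5·0 + 2·0 + 4·1; 1·0 + (-1)·0 + 2·1; 0·0 + 7·0 + 2·1) = (4, 2, 2)
Aw1 = (32, 6, 18)
w1·Aw1 = 4·32 + 2·6 + 2·18 = 176; w1·w1 = 4·4 + 2·2 + 2·2 = 24
λ ≈ 176/24 = 7.3333

λ ≈ 7.3333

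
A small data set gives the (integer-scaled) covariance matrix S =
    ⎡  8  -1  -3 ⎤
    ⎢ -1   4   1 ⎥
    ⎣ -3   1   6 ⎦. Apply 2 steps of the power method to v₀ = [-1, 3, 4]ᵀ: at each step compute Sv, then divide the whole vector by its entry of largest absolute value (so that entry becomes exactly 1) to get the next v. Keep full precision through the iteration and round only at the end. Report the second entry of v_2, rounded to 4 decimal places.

-0.4158

Sv0 = (-23.00000, 17.00000, 30.00000); divide by 30.00000 → v1 = (-0.76667, 0.56667, 1.00000)
Sv1 = (-9.70000, 4.03333, 8.86667); divide by -9.70000 → v2 = (1.00000, -0.41581, -0.91409)
Requested entry of v2: 121/-291 = -0.4158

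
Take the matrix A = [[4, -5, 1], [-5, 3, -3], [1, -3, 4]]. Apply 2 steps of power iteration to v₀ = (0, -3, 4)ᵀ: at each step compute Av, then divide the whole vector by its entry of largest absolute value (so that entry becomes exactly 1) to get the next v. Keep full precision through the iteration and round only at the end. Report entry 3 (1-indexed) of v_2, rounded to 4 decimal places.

Av0 = (19.00000, -21.00000, 25.00000); divide by 25.00000 → v1 = (0.76000, -0.84000, 1.00000)
Av1 = (8.24000, -9.32000, 7.28000); divide by -9.32000 → v2 = (-0.88412, 1.00000, -0.78112)
Requested entry of v2: 182/-233 = -0.7811

-0.7811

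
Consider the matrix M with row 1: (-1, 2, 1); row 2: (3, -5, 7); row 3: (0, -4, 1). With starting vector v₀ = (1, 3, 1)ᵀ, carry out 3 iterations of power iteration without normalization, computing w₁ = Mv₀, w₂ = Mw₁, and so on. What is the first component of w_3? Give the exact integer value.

-32

w1 = Mv₀ = ((-1)·1 + 2·3 + 1·1; 3·1 + (-5)·3 + 7·1; 0·1 + (-4)·3 + 1·1) = (6, -5, -11)
w2 = Mw1 = ((-1)·6 + 2·(-5) + 1·(-11); 3·6 + (-5)·(-5) + 7·(-11); 0·6 + (-4)·(-5) + 1·(-11)) = (-27, -34, 9)
w3 = Mw2 = (-32, 152, 145)
The requested component of w3 is -32.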